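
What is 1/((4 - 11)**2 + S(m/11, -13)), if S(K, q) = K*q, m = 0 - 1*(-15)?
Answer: 11/344 ≈ 0.031977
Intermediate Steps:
m = 15 (m = 0 + 15 = 15)
1/((4 - 11)**2 + S(m/11, -13)) = 1/((4 - 11)**2 + (15/11)*(-13)) = 1/((-7)**2 + (15*(1/11))*(-13)) = 1/(49 + (15/11)*(-13)) = 1/(49 - 195/11) = 1/(344/11) = 11/344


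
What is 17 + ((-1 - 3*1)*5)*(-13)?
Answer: 277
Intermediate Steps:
17 + ((-1 - 3*1)*5)*(-13) = 17 + ((-1 - 3)*5)*(-13) = 17 - 4*5*(-13) = 17 - 20*(-13) = 17 + 260 = 277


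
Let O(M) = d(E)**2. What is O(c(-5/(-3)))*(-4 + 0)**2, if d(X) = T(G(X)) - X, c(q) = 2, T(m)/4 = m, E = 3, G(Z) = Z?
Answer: 1296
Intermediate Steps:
T(m) = 4*m
d(X) = 3*X (d(X) = 4*X - X = 3*X)
O(M) = 81 (O(M) = (3*3)**2 = 9**2 = 81)
O(c(-5/(-3)))*(-4 + 0)**2 = 81*(-4 + 0)**2 = 81*(-4)**2 = 81*16 = 1296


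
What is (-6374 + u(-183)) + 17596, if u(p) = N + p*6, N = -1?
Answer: 10123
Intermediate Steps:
u(p) = -1 + 6*p (u(p) = -1 + p*6 = -1 + 6*p)
(-6374 + u(-183)) + 17596 = (-6374 + (-1 + 6*(-183))) + 17596 = (-6374 + (-1 - 1098)) + 17596 = (-6374 - 1099) + 17596 = -7473 + 17596 = 10123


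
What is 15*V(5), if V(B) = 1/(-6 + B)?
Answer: -15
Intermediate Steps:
15*V(5) = 15/(-6 + 5) = 15/(-1) = 15*(-1) = -15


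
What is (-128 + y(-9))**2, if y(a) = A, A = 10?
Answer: 13924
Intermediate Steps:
y(a) = 10
(-128 + y(-9))**2 = (-128 + 10)**2 = (-118)**2 = 13924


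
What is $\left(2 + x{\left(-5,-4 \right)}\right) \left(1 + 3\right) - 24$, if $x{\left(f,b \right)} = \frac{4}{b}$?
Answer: $-20$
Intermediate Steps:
$\left(2 + x{\left(-5,-4 \right)}\right) \left(1 + 3\right) - 24 = \left(2 + \frac{4}{-4}\right) \left(1 + 3\right) - 24 = \left(2 + 4 \left(- \frac{1}{4}\right)\right) 4 - 24 = \left(2 - 1\right) 4 - 24 = 1 \cdot 4 - 24 = 4 - 24 = -20$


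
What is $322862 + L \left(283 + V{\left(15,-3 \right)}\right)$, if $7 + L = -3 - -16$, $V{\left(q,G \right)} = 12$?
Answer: $324632$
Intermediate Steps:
$L = 6$ ($L = -7 - -13 = -7 + \left(-3 + 16\right) = -7 + 13 = 6$)
$322862 + L \left(283 + V{\left(15,-3 \right)}\right) = 322862 + 6 \left(283 + 12\right) = 322862 + 6 \cdot 295 = 322862 + 1770 = 324632$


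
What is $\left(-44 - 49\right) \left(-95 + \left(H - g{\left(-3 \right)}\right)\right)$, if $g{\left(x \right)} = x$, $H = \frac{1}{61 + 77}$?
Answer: $\frac{393545}{46} \approx 8555.3$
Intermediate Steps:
$H = \frac{1}{138} \approx 0.0072464$
$\left(-44 - 49\right) \left(-95 + \left(H - g{\left(-3 \right)}\right)\right) = \left(-44 - 49\right) \left(-95 + \left(\frac{1}{138} - -3\right)\right) = - 93 \left(-95 + \left(\frac{1}{138} + 3\right)\right) = - 93 \left(-95 + \frac{415}{138}\right) = \left(-93\right) \left(- \frac{12695}{138}\right) = \frac{393545}{46}$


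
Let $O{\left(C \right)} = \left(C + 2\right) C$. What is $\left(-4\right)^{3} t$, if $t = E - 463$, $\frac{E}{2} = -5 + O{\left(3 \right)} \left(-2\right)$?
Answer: $34112$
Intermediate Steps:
$O{\left(C \right)} = C \left(2 + C\right)$ ($O{\left(C \right)} = \left(2 + C\right) C = C \left(2 + C\right)$)
$E = -70$ ($E = 2 \left(-5 + 3 \left(2 + 3\right) \left(-2\right)\right) = 2 \left(-5 + 3 \cdot 5 \left(-2\right)\right) = 2 \left(-5 + 15 \left(-2\right)\right) = 2 \left(-5 - 30\right) = 2 \left(-35\right) = -70$)
$t = -533$ ($t = -70 - 463 = -533$)
$\left(-4\right)^{3} t = \left(-4\right)^{3} \left(-533\right) = \left(-64\right) \left(-533\right) = 34112$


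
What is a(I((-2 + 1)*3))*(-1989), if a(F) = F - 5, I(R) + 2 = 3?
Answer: 7956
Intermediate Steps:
I(R) = 1 (I(R) = -2 + 3 = 1)
a(F) = -5 + F
a(I((-2 + 1)*3))*(-1989) = (-5 + 1)*(-1989) = -4*(-1989) = 7956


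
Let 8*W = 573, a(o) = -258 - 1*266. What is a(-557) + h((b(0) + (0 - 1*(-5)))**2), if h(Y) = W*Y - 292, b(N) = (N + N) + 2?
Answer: 21549/8 ≈ 2693.6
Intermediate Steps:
b(N) = 2 + 2*N (b(N) = 2*N + 2 = 2 + 2*N)
a(o) = -524 (a(o) = -258 - 266 = -524)
W = 573/8 (W = (1/8)*573 = 573/8 ≈ 71.625)
h(Y) = -292 + 573*Y/8 (h(Y) = 573*Y/8 - 292 = -292 + 573*Y/8)
a(-557) + h((b(0) + (0 - 1*(-5)))**2) = -524 + (-292 + 573*((2 + 2*0) + (0 - 1*(-5)))**2/8) = -524 + (-292 + 573*((2 + 0) + (0 + 5))**2/8) = -524 + (-292 + 573*(2 + 5)**2/8) = -524 + (-292 + (573/8)*7**2) = -524 + (-292 + (573/8)*49) = -524 + (-292 + 28077/8) = -524 + 25741/8 = 21549/8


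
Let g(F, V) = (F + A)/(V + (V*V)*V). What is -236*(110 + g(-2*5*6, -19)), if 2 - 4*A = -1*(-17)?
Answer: -178567925/6878 ≈ -25962.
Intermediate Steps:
A = -15/4 (A = ½ - (-1)*(-17)/4 = ½ - ¼*17 = ½ - 17/4 = -15/4 ≈ -3.7500)
g(F, V) = (-15/4 + F)/(V + V³) (g(F, V) = (F - 15/4)/(V + (V*V)*V) = (-15/4 + F)/(V + V²*V) = (-15/4 + F)/(V + V³))
-236*(110 + g(-2*5*6, -19)) = -236*(110 + (-15/4 - 2*5*6)/((-19)*(1 + (-19)²))) = -236*(110 - (-15/4 - 10*6)/(19*(1 + 361))) = -236*(110 - 1/19*(-15/4 - 60)/362) = -236*(110 - 1/19*1/362*(-255/4)) = -236*(110 + 255/27512) = -236*3026575/27512 = -178567925/6878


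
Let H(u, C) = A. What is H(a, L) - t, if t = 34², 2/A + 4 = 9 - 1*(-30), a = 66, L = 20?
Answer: -40458/35 ≈ -1155.9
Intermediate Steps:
A = 2/35 (A = 2/(-4 + (9 - 1*(-30))) = 2/(-4 + (9 + 30)) = 2/(-4 + 39) = 2/35 ≈ 0.057143)
H(u, C) = 2/35
t = 1156
H(a, L) - t = 2/35 - 1*1156 = 2/35 - 1156 = -40458/35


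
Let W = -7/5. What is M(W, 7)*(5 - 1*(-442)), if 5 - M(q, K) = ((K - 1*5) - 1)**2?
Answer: 1788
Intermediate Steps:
W = -7/5 (W = -7*1/5 = -7/5 ≈ -1.4000)
M(q, K) = 5 - (-6 + K)**2 (M(q, K) = 5 - ((K - 1*5) - 1)**2 = 5 - ((K - 5) - 1)**2 = 5 - ((-5 + K) - 1)**2 = 5 - (-6 + K)**2)
M(W, 7)*(5 - 1*(-442)) = (5 - (-6 + 7)**2)*(5 - 1*(-442)) = (5 - 1*1**2)*(5 + 442) = (5 - 1*1)*447 = (5 - 1)*447 = 4*447 = 1788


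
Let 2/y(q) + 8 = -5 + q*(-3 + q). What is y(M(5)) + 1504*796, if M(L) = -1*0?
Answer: 15563390/13 ≈ 1.1972e+6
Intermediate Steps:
M(L) = 0
y(q) = 2/(-13 + q*(-3 + q)) (y(q) = 2/(-8 + (-5 + q*(-3 + q))) = 2/(-13 + q*(-3 + q)))
y(M(5)) + 1504*796 = 2/(-13 + 0**2 - 3*0) + 1504*796 = 2/(-13 + 0 + 0) + 1197184 = 2/(-13) + 1197184 = 2*(-1/13) + 1197184 = -2/13 + 1197184 = 15563390/13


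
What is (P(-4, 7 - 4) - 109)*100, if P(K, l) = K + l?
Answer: -11000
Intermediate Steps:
(P(-4, 7 - 4) - 109)*100 = ((-4 + (7 - 4)) - 109)*100 = ((-4 + 3) - 109)*100 = (-1 - 109)*100 = -110*100 = -11000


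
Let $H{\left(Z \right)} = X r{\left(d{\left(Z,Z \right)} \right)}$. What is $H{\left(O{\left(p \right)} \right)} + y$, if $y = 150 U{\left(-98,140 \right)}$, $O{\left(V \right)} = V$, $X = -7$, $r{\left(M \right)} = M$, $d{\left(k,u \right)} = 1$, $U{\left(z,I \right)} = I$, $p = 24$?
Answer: $20993$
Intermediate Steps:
$H{\left(Z \right)} = -7$ ($H{\left(Z \right)} = \left(-7\right) 1 = -7$)
$y = 21000$ ($y = 150 \cdot 140 = 21000$)
$H{\left(O{\left(p \right)} \right)} + y = -7 + 21000 = 20993$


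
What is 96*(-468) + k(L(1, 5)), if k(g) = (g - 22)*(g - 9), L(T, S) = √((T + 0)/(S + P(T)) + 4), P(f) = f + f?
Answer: -313081/7 - 31*√203/7 ≈ -44789.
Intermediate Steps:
P(f) = 2*f
L(T, S) = √(4 + T/(S + 2*T)) (L(T, S) = √((T + 0)/(S + 2*T) + 4) = √(T/(S + 2*T) + 4) = √(4 + T/(S + 2*T)))
k(g) = (-22 + g)*(-9 + g)
96*(-468) + k(L(1, 5)) = 96*(-468) + (198 + (√((4*5 + 9*1)/(5 + 2*1)))² - 31*√(4*5 + 9*1)/√(5 + 2*1)) = -44928 + (198 + (√((20 + 9)/(5 + 2)))² - 31*√(20 + 9)/√(5 + 2)) = -44928 + (198 + (√(29/7))² - 31*√203/7) = -44928 + (198 + (√203/7)² - 31*√203/7) = -44928 + (198 + 29/7 - 31*√203/7) = -44928 + (1415/7 - 31*√203/7) = -313081/7 - 31*√203/7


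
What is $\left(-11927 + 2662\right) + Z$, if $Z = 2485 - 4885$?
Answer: $-11665$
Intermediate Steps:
$Z = -2400$ ($Z = 2485 - 4885 = -2400$)
$\left(-11927 + 2662\right) + Z = \left(-11927 + 2662\right) - 2400 = -9265 - 2400 = -11665$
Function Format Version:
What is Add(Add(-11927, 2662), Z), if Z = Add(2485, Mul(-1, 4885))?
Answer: -11665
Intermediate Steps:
Z = -2400 (Z = Add(2485, -4885) = -2400)
Add(Add(-11927, 2662), Z) = Add(Add(-11927, 2662), -2400) = Add(-9265, -2400) = -11665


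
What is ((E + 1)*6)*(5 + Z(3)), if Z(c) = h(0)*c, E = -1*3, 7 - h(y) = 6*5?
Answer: 768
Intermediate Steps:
h(y) = -23 (h(y) = 7 - 6*5 = 7 - 1*30 = 7 - 30 = -23)
E = -3
Z(c) = -23*c
((E + 1)*6)*(5 + Z(3)) = ((-3 + 1)*6)*(5 - 23*3) = (-2*6)*(5 - 69) = -12*(-64) = 768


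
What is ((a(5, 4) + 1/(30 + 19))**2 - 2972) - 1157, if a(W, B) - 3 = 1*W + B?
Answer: -9566808/2401 ≈ -3984.5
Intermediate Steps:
a(W, B) = 3 + B + W (a(W, B) = 3 + (1*W + B) = 3 + (W + B) = 3 + (B + W) = 3 + B + W)
((a(5, 4) + 1/(30 + 19))**2 - 2972) - 1157 = (((3 + 4 + 5) + 1/(30 + 19))**2 - 2972) - 1157 = ((12 + 1/49)**2 - 2972) - 1157 = ((589/49)**2 - 2972) - 1157 = (346921/2401 - 2972) - 1157 = -6788851/2401 - 1157 = -9566808/2401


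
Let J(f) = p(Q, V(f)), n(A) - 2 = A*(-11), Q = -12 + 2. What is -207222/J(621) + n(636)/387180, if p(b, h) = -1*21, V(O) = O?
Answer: 13372011181/1355130 ≈ 9867.7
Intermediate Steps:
Q = -10
n(A) = 2 - 11*A (n(A) = 2 + A*(-11) = 2 - 11*A)
p(b, h) = -21
J(f) = -21
-207222/J(621) + n(636)/387180 = -207222/(-21) + (2 - 11*636)/387180 = -207222*(-1/21) + (2 - 6996)*(1/387180) = 69074/7 - 6994*1/387180 = 69074/7 - 3497/193590 = 13372011181/1355130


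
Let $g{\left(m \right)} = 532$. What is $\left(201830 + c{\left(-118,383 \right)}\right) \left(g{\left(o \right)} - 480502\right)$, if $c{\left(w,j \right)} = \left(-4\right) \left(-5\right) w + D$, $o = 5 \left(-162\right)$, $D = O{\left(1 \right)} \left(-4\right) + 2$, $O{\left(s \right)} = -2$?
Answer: $-95744415600$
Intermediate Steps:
$D = 10$ ($D = \left(-2\right) \left(-4\right) + 2 = 8 + 2 = 10$)
$o = -810$
$c{\left(w,j \right)} = 10 + 20 w$ ($c{\left(w,j \right)} = \left(-4\right) \left(-5\right) w + 10 = 20 w + 10 = 10 + 20 w$)
$\left(201830 + c{\left(-118,383 \right)}\right) \left(g{\left(o \right)} - 480502\right) = \left(201830 + \left(10 + 20 \left(-118\right)\right)\right) \left(532 - 480502\right) = \left(201830 + \left(10 - 2360\right)\right) \left(-479970\right) = \left(201830 - 2350\right) \left(-479970\right) = 199480 \left(-479970\right) = -95744415600$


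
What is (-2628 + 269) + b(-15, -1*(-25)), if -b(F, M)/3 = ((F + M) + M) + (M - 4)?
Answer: -2527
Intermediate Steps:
b(F, M) = 12 - 9*M - 3*F (b(F, M) = -3*(((F + M) + M) + (M - 4)) = -3*((F + 2*M) + (-4 + M)) = -3*(-4 + F + 3*M) = 12 - 9*M - 3*F)
(-2628 + 269) + b(-15, -1*(-25)) = (-2628 + 269) + (12 - (-9)*(-25) - 3*(-15)) = -2359 + (12 - 9*25 + 45) = -2359 + (12 - 225 + 45) = -2359 - 168 = -2527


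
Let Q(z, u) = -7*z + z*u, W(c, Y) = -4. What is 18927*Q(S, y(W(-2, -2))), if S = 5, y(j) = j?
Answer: -1040985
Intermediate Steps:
Q(z, u) = -7*z + u*z
18927*Q(S, y(W(-2, -2))) = 18927*(5*(-7 - 4)) = 18927*(5*(-11)) = 18927*(-55) = -1040985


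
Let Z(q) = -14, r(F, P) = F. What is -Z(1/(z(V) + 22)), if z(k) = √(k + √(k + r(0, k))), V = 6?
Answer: 14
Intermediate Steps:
z(k) = √(k + √k) (z(k) = √(k + √(k + 0)) = √(k + √k))
-Z(1/(z(V) + 22)) = -1*(-14) = 14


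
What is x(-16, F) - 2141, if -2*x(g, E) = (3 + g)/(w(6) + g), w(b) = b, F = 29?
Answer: -42833/20 ≈ -2141.6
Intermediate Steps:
x(g, E) = -(3 + g)/(2*(6 + g))
x(-16, F) - 2141 = (-3 - 1*(-16))/(2*(6 - 16)) - 2141 = (½)*(-3 + 16)/(-10) - 2141 = (½)*(-⅒)*13 - 2141 = -13/20 - 2141 = -42833/20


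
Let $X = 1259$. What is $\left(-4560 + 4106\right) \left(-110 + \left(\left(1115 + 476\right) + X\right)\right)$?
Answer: $-1243960$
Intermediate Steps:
$\left(-4560 + 4106\right) \left(-110 + \left(\left(1115 + 476\right) + X\right)\right) = \left(-4560 + 4106\right) \left(-110 + \left(\left(1115 + 476\right) + 1259\right)\right) = - 454 \left(-110 + \left(1591 + 1259\right)\right) = - 454 \left(-110 + 2850\right) = \left(-454\right) 2740 = -1243960$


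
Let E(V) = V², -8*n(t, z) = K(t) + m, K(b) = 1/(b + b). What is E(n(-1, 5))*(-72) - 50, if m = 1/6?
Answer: -401/8 ≈ -50.125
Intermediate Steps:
m = ⅙ ≈ 0.16667
K(b) = 1/(2*b)
n(t, z) = -1/48 - 1/(16*t) (n(t, z) = -(1/(2*t) + ⅙)/8 = -(⅙ + 1/(2*t))/8 = -1/48 - 1/(16*t))
E(n(-1, 5))*(-72) - 50 = ((1/48)*(-3 - 1*(-1))/(-1))²*(-72) - 50 = ((1/48)*(-1)*(-3 + 1))²*(-72) - 50 = ((1/48)*(-1)*(-2))²*(-72) - 50 = (1/24)²*(-72) - 50 = (1/576)*(-72) - 50 = -⅛ - 50 = -401/8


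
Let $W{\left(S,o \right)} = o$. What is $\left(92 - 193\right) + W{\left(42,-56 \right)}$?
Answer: $-157$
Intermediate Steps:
$\left(92 - 193\right) + W{\left(42,-56 \right)} = \left(92 - 193\right) - 56 = -101 - 56 = -157$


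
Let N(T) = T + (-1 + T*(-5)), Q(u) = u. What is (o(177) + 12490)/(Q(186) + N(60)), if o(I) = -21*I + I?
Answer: -1790/11 ≈ -162.73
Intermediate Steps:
o(I) = -20*I
N(T) = -1 - 4*T (N(T) = T + (-1 - 5*T) = -1 - 4*T)
(o(177) + 12490)/(Q(186) + N(60)) = (-20*177 + 12490)/(186 + (-1 - 4*60)) = (-3540 + 12490)/(186 + (-1 - 240)) = 8950/(186 - 241) = 8950/(-55) = 8950*(-1/55) = -1790/11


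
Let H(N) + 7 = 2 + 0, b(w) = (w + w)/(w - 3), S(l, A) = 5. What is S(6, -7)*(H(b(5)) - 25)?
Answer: -150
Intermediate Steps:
b(w) = 2*w/(-3 + w) (b(w) = (2*w)/(-3 + w) = 2*w/(-3 + w))
H(N) = -5 (H(N) = -7 + (2 + 0) = -7 + 2 = -5)
S(6, -7)*(H(b(5)) - 25) = 5*(-5 - 25) = 5*(-30) = -150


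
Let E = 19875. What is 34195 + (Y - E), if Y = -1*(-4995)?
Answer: 19315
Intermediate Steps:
Y = 4995
34195 + (Y - E) = 34195 + (4995 - 1*19875) = 34195 + (4995 - 19875) = 34195 - 14880 = 19315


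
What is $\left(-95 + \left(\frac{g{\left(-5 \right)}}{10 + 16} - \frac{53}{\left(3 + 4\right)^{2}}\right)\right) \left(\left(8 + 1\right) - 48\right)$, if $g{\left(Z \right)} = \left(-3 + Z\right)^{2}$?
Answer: $\frac{178908}{49} \approx 3651.2$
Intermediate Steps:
$\left(-95 + \left(\frac{g{\left(-5 \right)}}{10 + 16} - \frac{53}{\left(3 + 4\right)^{2}}\right)\right) \left(\left(8 + 1\right) - 48\right) = \left(-95 + \left(\frac{\left(-3 - 5\right)^{2}}{10 + 16} - \frac{53}{\left(3 + 4\right)^{2}}\right)\right) \left(\left(8 + 1\right) - 48\right) = \left(-95 + \left(\frac{\left(-8\right)^{2}}{26} - \frac{53}{7^{2}}\right)\right) \left(9 - 48\right) = \left(-95 + \left(64 \cdot \frac{1}{26} - \frac{53}{49}\right)\right) \left(-39\right) = \left(-95 + \left(\frac{32}{13} - \frac{53}{49}\right)\right) \left(-39\right) = \left(-95 + \frac{879}{637}\right) \left(-39\right) = \left(- \frac{59636}{637}\right) \left(-39\right) = \frac{178908}{49}$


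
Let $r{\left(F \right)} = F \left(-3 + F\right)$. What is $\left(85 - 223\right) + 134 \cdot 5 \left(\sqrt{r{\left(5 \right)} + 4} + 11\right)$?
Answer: $7232 + 670 \sqrt{14} \approx 9738.9$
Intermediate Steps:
$\left(85 - 223\right) + 134 \cdot 5 \left(\sqrt{r{\left(5 \right)} + 4} + 11\right) = \left(85 - 223\right) + 134 \cdot 5 \left(\sqrt{5 \left(-3 + 5\right) + 4} + 11\right) = \left(85 - 223\right) + 134 \cdot 5 \left(\sqrt{5 \cdot 2 + 4} + 11\right) = -138 + 134 \cdot 5 \left(\sqrt{10 + 4} + 11\right) = -138 + 134 \cdot 5 \left(\sqrt{14} + 11\right) = -138 + 134 \cdot 5 \left(11 + \sqrt{14}\right) = -138 + 134 \left(55 + 5 \sqrt{14}\right) = -138 + \left(7370 + 670 \sqrt{14}\right) = 7232 + 670 \sqrt{14}$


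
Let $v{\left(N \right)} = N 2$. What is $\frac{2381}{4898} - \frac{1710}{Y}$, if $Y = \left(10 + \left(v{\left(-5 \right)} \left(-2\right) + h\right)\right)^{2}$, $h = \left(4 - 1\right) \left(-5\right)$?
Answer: $- \frac{174219}{24490} \approx -7.1139$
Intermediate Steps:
$h = -15$ ($h = 3 \left(-5\right) = -15$)
$v{\left(N \right)} = 2 N$
$Y = 225$ ($Y = \left(10 - \left(15 - 2 \left(-5\right) \left(-2\right)\right)\right)^{2} = \left(10 - -5\right)^{2} = \left(10 + \left(20 - 15\right)\right)^{2} = \left(10 + 5\right)^{2} = 15^{2} = 225$)
$\frac{2381}{4898} - \frac{1710}{Y} = \frac{2381}{4898} - \frac{1710}{225} = 2381 \cdot \frac{1}{4898} - \frac{38}{5} = \frac{2381}{4898} - \frac{38}{5} = - \frac{174219}{24490}$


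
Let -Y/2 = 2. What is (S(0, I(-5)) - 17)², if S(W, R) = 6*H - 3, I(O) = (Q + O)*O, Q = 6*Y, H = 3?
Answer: 4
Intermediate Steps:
Y = -4 (Y = -2*2 = -4)
Q = -24 (Q = 6*(-4) = -24)
I(O) = O*(-24 + O) (I(O) = (-24 + O)*O = O*(-24 + O))
S(W, R) = 15 (S(W, R) = 6*3 - 3 = 18 - 3 = 15)
(S(0, I(-5)) - 17)² = (15 - 17)² = (-2)² = 4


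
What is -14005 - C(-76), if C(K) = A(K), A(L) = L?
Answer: -13929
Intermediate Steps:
C(K) = K
-14005 - C(-76) = -14005 - 1*(-76) = -14005 + 76 = -13929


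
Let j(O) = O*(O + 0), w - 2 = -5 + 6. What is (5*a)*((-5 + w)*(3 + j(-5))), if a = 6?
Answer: -1680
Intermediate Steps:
w = 3 (w = 2 + (-5 + 6) = 2 + 1 = 3)
j(O) = O² (j(O) = O*O = O²)
(5*a)*((-5 + w)*(3 + j(-5))) = (5*6)*((-5 + 3)*(3 + (-5)²)) = 30*(-2*(3 + 25)) = 30*(-2*28) = 30*(-56) = -1680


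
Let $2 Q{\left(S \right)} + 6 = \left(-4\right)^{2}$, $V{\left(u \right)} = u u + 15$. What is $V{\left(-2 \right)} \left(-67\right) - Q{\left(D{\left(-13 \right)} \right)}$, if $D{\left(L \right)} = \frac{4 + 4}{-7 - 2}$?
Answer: $-1278$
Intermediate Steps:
$V{\left(u \right)} = 15 + u^{2}$ ($V{\left(u \right)} = u^{2} + 15 = 15 + u^{2}$)
$D{\left(L \right)} = - \frac{8}{9}$ ($D{\left(L \right)} = \frac{8}{-9} = 8 \left(- \frac{1}{9}\right) = - \frac{8}{9}$)
$Q{\left(S \right)} = 5$ ($Q{\left(S \right)} = -3 + \frac{\left(-4\right)^{2}}{2} = -3 + \frac{1}{2} \cdot 16 = -3 + 8 = 5$)
$V{\left(-2 \right)} \left(-67\right) - Q{\left(D{\left(-13 \right)} \right)} = \left(15 + \left(-2\right)^{2}\right) \left(-67\right) - 5 = \left(15 + 4\right) \left(-67\right) - 5 = 19 \left(-67\right) - 5 = -1273 - 5 = -1278$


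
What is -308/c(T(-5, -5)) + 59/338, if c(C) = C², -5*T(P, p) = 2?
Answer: -650591/338 ≈ -1924.8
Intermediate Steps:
T(P, p) = -⅖ (T(P, p) = -⅕*2 = -⅖)
-308/c(T(-5, -5)) + 59/338 = -308/((-⅖)²) + 59/338 = -308/4/25 + 59*(1/338) = -308*25/4 + 59/338 = -1925 + 59/338 = -650591/338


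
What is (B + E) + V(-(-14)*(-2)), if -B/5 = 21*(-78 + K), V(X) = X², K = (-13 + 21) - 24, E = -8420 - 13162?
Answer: -10928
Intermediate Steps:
E = -21582
K = -16 (K = 8 - 24 = -16)
B = 9870 (B = -105*(-78 - 16) = -105*(-94) = -5*(-1974) = 9870)
(B + E) + V(-(-14)*(-2)) = (9870 - 21582) + (-(-14)*(-2))² = -11712 + (-14*2)² = -11712 + (-28)² = -11712 + 784 = -10928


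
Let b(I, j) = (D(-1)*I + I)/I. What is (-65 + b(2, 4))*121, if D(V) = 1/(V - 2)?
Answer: -23353/3 ≈ -7784.3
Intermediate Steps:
D(V) = 1/(-2 + V)
b(I, j) = 2/3 (b(I, j) = (I/(-2 - 1) + I)/I = (I/(-3) + I)/I = (-I/3 + I)/I = (2*I/3)/I = 2/3)
(-65 + b(2, 4))*121 = (-65 + 2/3)*121 = -193/3*121 = -23353/3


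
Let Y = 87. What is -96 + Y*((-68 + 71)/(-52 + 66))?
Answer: -1083/14 ≈ -77.357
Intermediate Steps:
-96 + Y*((-68 + 71)/(-52 + 66)) = -96 + 87*((-68 + 71)/(-52 + 66)) = -96 + 87*(3/14) = -96 + 261/14 = -1083/14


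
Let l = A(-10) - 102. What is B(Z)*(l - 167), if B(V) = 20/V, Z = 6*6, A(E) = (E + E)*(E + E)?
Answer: 655/9 ≈ 72.778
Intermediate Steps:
A(E) = 4*E² (A(E) = (2*E)*(2*E) = 4*E²)
Z = 36
l = 298 (l = 4*(-10)² - 102 = 4*100 - 102 = 400 - 102 = 298)
B(Z)*(l - 167) = (20/36)*(298 - 167) = (20*(1/36))*131 = (5/9)*131 = 655/9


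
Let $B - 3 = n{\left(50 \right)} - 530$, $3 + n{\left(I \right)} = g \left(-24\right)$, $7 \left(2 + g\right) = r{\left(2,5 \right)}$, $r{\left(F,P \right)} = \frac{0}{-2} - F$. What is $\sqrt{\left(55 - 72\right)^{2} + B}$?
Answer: $\frac{i \sqrt{9121}}{7} \approx 13.643 i$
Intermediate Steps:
$r{\left(F,P \right)} = - F$ ($r{\left(F,P \right)} = 0 \left(- \frac{1}{2}\right) - F = 0 - F = - F$)
$g = - \frac{16}{7}$ ($g = -2 + \frac{\left(-1\right) 2}{7} = -2 + \frac{1}{7} \left(-2\right) = -2 - \frac{2}{7} = - \frac{16}{7} \approx -2.2857$)
$n{\left(I \right)} = \frac{363}{7}$ ($n{\left(I \right)} = -3 - - \frac{384}{7} = -3 + \frac{384}{7} = \frac{363}{7}$)
$B = - \frac{3326}{7}$ ($B = 3 + \left(\frac{363}{7} - 530\right) = 3 - \frac{3347}{7} = - \frac{3326}{7} \approx -475.14$)
$\sqrt{\left(55 - 72\right)^{2} + B} = \sqrt{\left(55 - 72\right)^{2} - \frac{3326}{7}} = \sqrt{\left(-17\right)^{2} - \frac{3326}{7}} = \sqrt{289 - \frac{3326}{7}} = \sqrt{- \frac{1303}{7}} = \frac{i \sqrt{9121}}{7}$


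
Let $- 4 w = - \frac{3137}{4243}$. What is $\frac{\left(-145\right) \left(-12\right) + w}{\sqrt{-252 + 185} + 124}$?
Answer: $\frac{915566927}{65524649} - \frac{29534417 i \sqrt{67}}{262098596} \approx 13.973 - 0.92236 i$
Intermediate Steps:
$w = \frac{3137}{16972}$ ($w = - \frac{\left(-1\right) \frac{3137}{4243}}{4} = \left(- \frac{1}{4}\right) \left(- \frac{3137}{4243}\right) = \frac{3137}{16972} \approx 0.18483$)
$\frac{\left(-145\right) \left(-12\right) + w}{\sqrt{-252 + 185} + 124} = \frac{\left(-145\right) \left(-12\right) + \frac{3137}{16972}}{\sqrt{-252 + 185} + 124} = \frac{1740 + \frac{3137}{16972}}{\sqrt{-67} + 124} = \frac{29534417}{16972 \left(i \sqrt{67} + 124\right)} = \frac{29534417}{16972 \left(124 + i \sqrt{67}\right)}$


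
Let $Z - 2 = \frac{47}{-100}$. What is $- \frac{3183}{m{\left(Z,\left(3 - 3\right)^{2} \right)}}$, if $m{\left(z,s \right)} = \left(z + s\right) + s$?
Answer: $- \frac{106100}{51} \approx -2080.4$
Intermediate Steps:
$Z = \frac{153}{100}$ ($Z = 2 + \frac{47}{-100} = 2 + 47 \left(- \frac{1}{100}\right) = 2 - \frac{47}{100} = \frac{153}{100} \approx 1.53$)
$m{\left(z,s \right)} = z + 2 s$ ($m{\left(z,s \right)} = \left(s + z\right) + s = z + 2 s$)
$- \frac{3183}{m{\left(Z,\left(3 - 3\right)^{2} \right)}} = - \frac{3183}{\frac{153}{100} + 2 \left(3 - 3\right)^{2}} = - \frac{3183}{\frac{153}{100} + 2 \cdot 0^{2}} = - \frac{3183}{\frac{153}{100} + 2 \cdot 0} = - \frac{3183}{\frac{153}{100} + 0} = - \frac{3183}{\frac{153}{100}} = \left(-3183\right) \frac{100}{153} = - \frac{106100}{51}$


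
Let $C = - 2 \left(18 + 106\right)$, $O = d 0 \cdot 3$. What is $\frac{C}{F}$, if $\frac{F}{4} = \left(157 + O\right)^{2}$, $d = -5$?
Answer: $- \frac{62}{24649} \approx -0.0025153$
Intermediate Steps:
$O = 0$ ($O = \left(-5\right) 0 \cdot 3 = 0 \cdot 3 = 0$)
$C = -248$ ($C = \left(-2\right) 124 = -248$)
$F = 98596$ ($F = 4 \left(157 + 0\right)^{2} = 4 \cdot 157^{2} = 4 \cdot 24649 = 98596$)
$\frac{C}{F} = - \frac{248}{98596} = \left(-248\right) \frac{1}{98596} = - \frac{62}{24649}$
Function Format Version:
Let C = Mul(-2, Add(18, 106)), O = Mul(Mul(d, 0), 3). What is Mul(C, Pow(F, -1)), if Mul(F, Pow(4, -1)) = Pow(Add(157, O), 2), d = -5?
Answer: Rational(-62, 24649) ≈ -0.0025153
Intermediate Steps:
O = 0 (O = Mul(Mul(-5, 0), 3) = Mul(0, 3) = 0)
C = -248 (C = Mul(-2, 124) = -248)
F = 98596 (F = Mul(4, Pow(Add(157, 0), 2)) = Mul(4, Pow(157, 2)) = Mul(4, 24649) = 98596)
Mul(C, Pow(F, -1)) = Mul(-248, Pow(98596, -1)) = Mul(-248, Rational(1, 98596)) = Rational(-62, 24649)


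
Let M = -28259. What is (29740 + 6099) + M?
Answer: 7580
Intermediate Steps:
(29740 + 6099) + M = (29740 + 6099) - 28259 = 35839 - 28259 = 7580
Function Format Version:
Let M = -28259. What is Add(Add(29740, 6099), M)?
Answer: 7580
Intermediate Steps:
Add(Add(29740, 6099), M) = Add(Add(29740, 6099), -28259) = Add(35839, -28259) = 7580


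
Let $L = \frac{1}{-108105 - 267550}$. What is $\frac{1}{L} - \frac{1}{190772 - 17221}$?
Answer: $- \frac{65195300906}{173551} \approx -3.7566 \cdot 10^{5}$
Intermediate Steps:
$L = - \frac{1}{375655}$ ($L = \frac{1}{-375655} = - \frac{1}{375655} \approx -2.662 \cdot 10^{-6}$)
$\frac{1}{L} - \frac{1}{190772 - 17221} = \frac{1}{- \frac{1}{375655}} - \frac{1}{190772 - 17221} = -375655 - \frac{1}{173551} = - \frac{65195300906}{173551}$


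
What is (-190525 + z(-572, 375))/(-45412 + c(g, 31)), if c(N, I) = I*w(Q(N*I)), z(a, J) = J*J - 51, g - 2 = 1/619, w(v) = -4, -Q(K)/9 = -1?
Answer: 49951/45536 ≈ 1.0970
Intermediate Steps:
Q(K) = 9 (Q(K) = -9*(-1) = 9)
g = 1239/619 (g = 2 + 1/619 = 1239/619 ≈ 2.0016)
z(a, J) = -51 + J² (z(a, J) = J² - 51 = -51 + J²)
c(N, I) = -4*I (c(N, I) = I*(-4) = -4*I)
(-190525 + z(-572, 375))/(-45412 + c(g, 31)) = (-190525 + (-51 + 375²))/(-45412 - 4*31) = (-190525 + (-51 + 140625))/(-45412 - 124) = (-190525 + 140574)/(-45536) = -49951*(-1/45536) = 49951/45536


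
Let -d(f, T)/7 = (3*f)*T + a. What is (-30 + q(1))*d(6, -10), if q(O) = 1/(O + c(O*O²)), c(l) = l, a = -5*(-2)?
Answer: -35105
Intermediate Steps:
a = 10
d(f, T) = -70 - 21*T*f (d(f, T) = -7*((3*f)*T + 10) = -7*(3*T*f + 10) = -7*(10 + 3*T*f) = -70 - 21*T*f)
q(O) = 1/(O + O³) (q(O) = 1/(O + O*O²) = 1/(O + O³))
(-30 + q(1))*d(6, -10) = (-30 + 1/(1 + 1³))*(-70 - 21*(-10)*6) = (-30 + 1/(1 + 1))*(-70 + 1260) = (-30 + 1/2)*1190 = (-30 + ½)*1190 = -59/2*1190 = -35105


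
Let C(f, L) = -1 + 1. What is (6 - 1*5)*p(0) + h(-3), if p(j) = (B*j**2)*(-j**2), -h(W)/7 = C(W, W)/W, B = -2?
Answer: 0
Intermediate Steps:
C(f, L) = 0
h(W) = 0 (h(W) = -0/W = -7*0 = 0)
p(j) = 2*j**4 (p(j) = (-2*j**2)*(-j**2) = 2*j**4)
(6 - 1*5)*p(0) + h(-3) = (6 - 1*5)*(2*0**4) + 0 = (6 - 5)*(2*0) + 0 = 1*0 + 0 = 0 + 0 = 0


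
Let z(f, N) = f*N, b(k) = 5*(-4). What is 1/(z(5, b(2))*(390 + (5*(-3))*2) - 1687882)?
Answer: -1/1723882 ≈ -5.8009e-7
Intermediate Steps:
b(k) = -20
z(f, N) = N*f
1/(z(5, b(2))*(390 + (5*(-3))*2) - 1687882) = 1/((-20*5)*(390 + (5*(-3))*2) - 1687882) = 1/(-100*(390 - 15*2) - 1687882) = 1/(-100*(390 - 30) - 1687882) = 1/(-100*360 - 1687882) = 1/(-36000 - 1687882) = 1/(-1723882) = -1/1723882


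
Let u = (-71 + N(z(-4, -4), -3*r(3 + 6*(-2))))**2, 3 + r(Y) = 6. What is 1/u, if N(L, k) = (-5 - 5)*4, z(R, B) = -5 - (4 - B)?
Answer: 1/12321 ≈ 8.1162e-5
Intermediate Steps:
r(Y) = 3 (r(Y) = -3 + 6 = 3)
z(R, B) = -9 + B (z(R, B) = -5 + (-4 + B) = -9 + B)
N(L, k) = -40 (N(L, k) = -10*4 = -40)
u = 12321 (u = (-71 - 40)**2 = (-111)**2 = 12321)
1/u = 1/12321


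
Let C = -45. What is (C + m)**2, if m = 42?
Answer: 9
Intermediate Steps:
(C + m)**2 = (-45 + 42)**2 = (-3)**2 = 9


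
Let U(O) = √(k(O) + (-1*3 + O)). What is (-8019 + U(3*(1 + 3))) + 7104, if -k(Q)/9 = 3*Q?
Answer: -915 + 3*I*√35 ≈ -915.0 + 17.748*I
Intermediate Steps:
k(Q) = -27*Q
U(O) = √(-3 - 26*O) (U(O) = √(-27*O + (-1*3 + O)) = √(-27*O + (-3 + O)) = √(-3 - 26*O))
(-8019 + U(3*(1 + 3))) + 7104 = (-8019 + √(-3 - 78*(1 + 3))) + 7104 = (-8019 + √(-3 - 78*4)) + 7104 = (-8019 + √(-3 - 26*12)) + 7104 = (-8019 + √(-3 - 312)) + 7104 = (-8019 + √(-315)) + 7104 = (-8019 + 3*I*√35) + 7104 = -915 + 3*I*√35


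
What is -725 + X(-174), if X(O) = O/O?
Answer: -724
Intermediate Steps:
X(O) = 1
-725 + X(-174) = -725 + 1 = -724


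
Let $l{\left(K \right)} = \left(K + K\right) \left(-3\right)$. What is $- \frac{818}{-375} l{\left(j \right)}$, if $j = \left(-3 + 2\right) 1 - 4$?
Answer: $\frac{1636}{25} \approx 65.44$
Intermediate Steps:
$j = -5$ ($j = \left(-1\right) 1 - 4 = -1 - 4 = -5$)
$l{\left(K \right)} = - 6 K$ ($l{\left(K \right)} = 2 K \left(-3\right) = - 6 K$)
$- \frac{818}{-375} l{\left(j \right)} = - \frac{818}{-375} \left(\left(-6\right) \left(-5\right)\right) = \left(-818\right) \left(- \frac{1}{375}\right) 30 = \frac{818}{375} \cdot 30 = \frac{1636}{25}$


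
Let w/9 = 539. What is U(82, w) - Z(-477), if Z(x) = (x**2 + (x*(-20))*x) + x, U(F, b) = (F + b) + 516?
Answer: 4328977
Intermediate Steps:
w = 4851 (w = 9*539 = 4851)
U(F, b) = 516 + F + b
Z(x) = x - 19*x**2 (Z(x) = (x**2 + (-20*x)*x) + x = (x**2 - 20*x**2) + x = -19*x**2 + x = x - 19*x**2)
U(82, w) - Z(-477) = (516 + 82 + 4851) - (-477)*(1 - 19*(-477)) = 5449 - (-477)*(1 + 9063) = 5449 - (-477)*9064 = 5449 - 1*(-4323528) = 5449 + 4323528 = 4328977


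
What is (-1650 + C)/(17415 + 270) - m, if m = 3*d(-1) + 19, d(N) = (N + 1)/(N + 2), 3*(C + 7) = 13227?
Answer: -333263/17685 ≈ -18.844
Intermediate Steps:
C = 4402 (C = -7 + (⅓)*13227 = -7 + 4409 = 4402)
d(N) = (1 + N)/(2 + N)
m = 19 (m = 3*((1 - 1)/(2 - 1)) + 19 = 3*(0/1) + 19 = 3*(1*0) + 19 = 3*0 + 19 = 0 + 19 = 19)
(-1650 + C)/(17415 + 270) - m = (-1650 + 4402)/(17415 + 270) - 1*19 = 2752/17685 - 19 = -333263/17685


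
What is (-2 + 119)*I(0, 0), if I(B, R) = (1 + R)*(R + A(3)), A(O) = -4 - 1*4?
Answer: -936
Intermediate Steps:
A(O) = -8 (A(O) = -4 - 4 = -8)
I(B, R) = (1 + R)*(-8 + R) (I(B, R) = (1 + R)*(R - 8) = (1 + R)*(-8 + R))
(-2 + 119)*I(0, 0) = (-2 + 119)*(-8 + 0² - 7*0) = 117*(-8 + 0 + 0) = 117*(-8) = -936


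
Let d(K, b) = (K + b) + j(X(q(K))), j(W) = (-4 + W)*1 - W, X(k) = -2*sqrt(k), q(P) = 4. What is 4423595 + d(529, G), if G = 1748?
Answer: 4425868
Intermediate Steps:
j(W) = -4 (j(W) = (-4 + W) - W = -4)
d(K, b) = -4 + K + b (d(K, b) = (K + b) - 4 = -4 + K + b)
4423595 + d(529, G) = 4423595 + (-4 + 529 + 1748) = 4423595 + 2273 = 4425868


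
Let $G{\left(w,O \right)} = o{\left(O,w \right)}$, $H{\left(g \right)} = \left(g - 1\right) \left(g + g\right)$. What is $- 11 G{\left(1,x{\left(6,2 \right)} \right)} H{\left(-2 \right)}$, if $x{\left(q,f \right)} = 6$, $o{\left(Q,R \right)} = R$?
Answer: $-132$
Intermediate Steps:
$H{\left(g \right)} = 2 g \left(-1 + g\right)$ ($H{\left(g \right)} = \left(-1 + g\right) 2 g = 2 g \left(-1 + g\right)$)
$G{\left(w,O \right)} = w$
$- 11 G{\left(1,x{\left(6,2 \right)} \right)} H{\left(-2 \right)} = \left(-11\right) 1 \cdot 2 \left(-2\right) \left(-1 - 2\right) = - 11 \cdot 2 \left(-2\right) \left(-3\right) = \left(-11\right) 12 = -132$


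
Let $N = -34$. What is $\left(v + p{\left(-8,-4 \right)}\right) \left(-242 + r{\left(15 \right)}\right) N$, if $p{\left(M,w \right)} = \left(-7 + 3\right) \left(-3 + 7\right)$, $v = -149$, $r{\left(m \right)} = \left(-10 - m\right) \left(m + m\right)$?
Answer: $-5565120$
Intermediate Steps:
$r{\left(m \right)} = 2 m \left(-10 - m\right)$ ($r{\left(m \right)} = \left(-10 - m\right) 2 m = 2 m \left(-10 - m\right)$)
$p{\left(M,w \right)} = -16$ ($p{\left(M,w \right)} = \left(-4\right) 4 = -16$)
$\left(v + p{\left(-8,-4 \right)}\right) \left(-242 + r{\left(15 \right)}\right) N = \left(-149 - 16\right) \left(-242 - 30 \left(10 + 15\right)\right) \left(-34\right) = - 165 \left(-242 - 30 \cdot 25\right) \left(-34\right) = - 165 \left(-242 - 750\right) \left(-34\right) = \left(-165\right) \left(-992\right) \left(-34\right) = 163680 \left(-34\right) = -5565120$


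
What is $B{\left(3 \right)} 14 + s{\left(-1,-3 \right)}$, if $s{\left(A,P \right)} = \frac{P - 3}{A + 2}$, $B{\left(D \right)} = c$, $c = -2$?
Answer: $-34$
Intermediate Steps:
$B{\left(D \right)} = -2$
$s{\left(A,P \right)} = \frac{-3 + P}{2 + A}$
$B{\left(3 \right)} 14 + s{\left(-1,-3 \right)} = \left(-2\right) 14 + \frac{-3 - 3}{2 - 1} = -28 + 1^{-1} \left(-6\right) = -28 + 1 \left(-6\right) = -28 - 6 = -34$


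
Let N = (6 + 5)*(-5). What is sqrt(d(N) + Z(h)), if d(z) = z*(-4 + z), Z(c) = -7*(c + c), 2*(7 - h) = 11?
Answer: 2*sqrt(806) ≈ 56.780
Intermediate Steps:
h = 3/2 (h = 7 - 1/2*11 = 7 - 11/2 = 3/2 ≈ 1.5000)
N = -55 (N = 11*(-5) = -55)
Z(c) = -14*c
sqrt(d(N) + Z(h)) = sqrt(-55*(-4 - 55) - 14*3/2) = sqrt(-55*(-59) - 21) = sqrt(3245 - 21) = sqrt(3224) = 2*sqrt(806)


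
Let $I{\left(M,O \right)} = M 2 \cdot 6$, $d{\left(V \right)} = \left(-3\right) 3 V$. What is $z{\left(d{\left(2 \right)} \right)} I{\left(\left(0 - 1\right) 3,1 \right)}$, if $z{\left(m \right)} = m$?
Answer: $648$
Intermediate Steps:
$d{\left(V \right)} = - 9 V$
$I{\left(M,O \right)} = 12 M$ ($I{\left(M,O \right)} = 2 M 6 = 12 M$)
$z{\left(d{\left(2 \right)} \right)} I{\left(\left(0 - 1\right) 3,1 \right)} = \left(-9\right) 2 \cdot 12 \left(0 - 1\right) 3 = - 18 \cdot 12 \left(\left(-1\right) 3\right) = - 18 \cdot 12 \left(-3\right) = \left(-18\right) \left(-36\right) = 648$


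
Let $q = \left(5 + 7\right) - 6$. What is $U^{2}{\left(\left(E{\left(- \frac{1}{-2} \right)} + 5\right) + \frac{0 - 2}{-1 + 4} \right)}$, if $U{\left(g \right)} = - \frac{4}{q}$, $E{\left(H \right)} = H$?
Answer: $\frac{4}{9} \approx 0.44444$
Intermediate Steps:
$q = 6$ ($q = 12 - 6 = 6$)
$U{\left(g \right)} = - \frac{2}{3}$ ($U{\left(g \right)} = - \frac{4}{6} = \left(-4\right) \frac{1}{6} = - \frac{2}{3}$)
$U^{2}{\left(\left(E{\left(- \frac{1}{-2} \right)} + 5\right) + \frac{0 - 2}{-1 + 4} \right)} = \left(- \frac{2}{3}\right)^{2} = \frac{4}{9}$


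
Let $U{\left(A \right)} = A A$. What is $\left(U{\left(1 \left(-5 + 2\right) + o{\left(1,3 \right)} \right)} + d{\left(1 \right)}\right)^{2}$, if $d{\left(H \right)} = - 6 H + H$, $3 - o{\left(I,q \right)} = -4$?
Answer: $121$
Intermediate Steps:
$o{\left(I,q \right)} = 7$ ($o{\left(I,q \right)} = 3 - -4 = 3 + 4 = 7$)
$U{\left(A \right)} = A^{2}$
$d{\left(H \right)} = - 5 H$
$\left(U{\left(1 \left(-5 + 2\right) + o{\left(1,3 \right)} \right)} + d{\left(1 \right)}\right)^{2} = \left(\left(1 \left(-5 + 2\right) + 7\right)^{2} - 5\right)^{2} = \left(\left(1 \left(-3\right) + 7\right)^{2} - 5\right)^{2} = \left(\left(-3 + 7\right)^{2} - 5\right)^{2} = \left(4^{2} - 5\right)^{2} = \left(16 - 5\right)^{2} = 11^{2} = 121$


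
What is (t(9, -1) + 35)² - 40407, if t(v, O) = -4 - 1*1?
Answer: -39507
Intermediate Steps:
t(v, O) = -5 (t(v, O) = -4 - 1 = -5)
(t(9, -1) + 35)² - 40407 = (-5 + 35)² - 40407 = 30² - 40407 = 900 - 40407 = -39507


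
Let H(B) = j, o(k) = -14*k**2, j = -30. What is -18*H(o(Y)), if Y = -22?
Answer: 540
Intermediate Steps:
H(B) = -30
-18*H(o(Y)) = -18*(-30) = 540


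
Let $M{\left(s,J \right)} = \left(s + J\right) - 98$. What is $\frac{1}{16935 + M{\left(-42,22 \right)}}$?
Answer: $\frac{1}{16817} \approx 5.9464 \cdot 10^{-5}$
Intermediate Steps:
$M{\left(s,J \right)} = -98 + J + s$ ($M{\left(s,J \right)} = \left(J + s\right) - 98 = -98 + J + s$)
$\frac{1}{16935 + M{\left(-42,22 \right)}} = \frac{1}{16935 - 118} = \frac{1}{16817}$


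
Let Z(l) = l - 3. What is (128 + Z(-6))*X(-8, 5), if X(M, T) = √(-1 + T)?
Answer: 238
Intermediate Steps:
Z(l) = -3 + l
(128 + Z(-6))*X(-8, 5) = (128 + (-3 - 6))*√(-1 + 5) = (128 - 9)*√4 = 119*2 = 238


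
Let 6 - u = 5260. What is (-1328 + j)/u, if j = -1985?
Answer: 3313/5254 ≈ 0.63057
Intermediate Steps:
u = -5254 (u = 6 - 1*5260 = 6 - 5260 = -5254)
(-1328 + j)/u = (-1328 - 1985)/(-5254) = -3313*(-1/5254) = 3313/5254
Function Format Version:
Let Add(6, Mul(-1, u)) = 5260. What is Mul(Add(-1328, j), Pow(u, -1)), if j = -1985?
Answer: Rational(3313, 5254) ≈ 0.63057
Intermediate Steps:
u = -5254 (u = Add(6, Mul(-1, 5260)) = Add(6, -5260) = -5254)
Mul(Add(-1328, j), Pow(u, -1)) = Mul(Add(-1328, -1985), Pow(-5254, -1)) = Mul(-3313, Rational(-1, 5254)) = Rational(3313, 5254)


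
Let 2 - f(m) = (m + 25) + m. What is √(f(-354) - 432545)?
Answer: 2*I*√107965 ≈ 657.16*I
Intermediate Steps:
f(m) = -23 - 2*m (f(m) = 2 - ((m + 25) + m) = 2 - ((25 + m) + m) = 2 - (25 + 2*m) = 2 + (-25 - 2*m) = -23 - 2*m)
√(f(-354) - 432545) = √((-23 - 2*(-354)) - 432545) = √((-23 + 708) - 432545) = √(685 - 432545) = √(-431860) = 2*I*√107965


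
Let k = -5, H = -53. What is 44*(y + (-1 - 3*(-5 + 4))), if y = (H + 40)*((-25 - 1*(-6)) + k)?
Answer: 13816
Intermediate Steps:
y = 312 (y = (-53 + 40)*((-25 - 1*(-6)) - 5) = -13*((-25 + 6) - 5) = -13*(-19 - 5) = -13*(-24) = 312)
44*(y + (-1 - 3*(-5 + 4))) = 44*(312 + (-1 - 3*(-5 + 4))) = 44*(312 + (-1 - 3*(-1))) = 44*(312 + (-1 + 3)) = 44*(312 + 2) = 44*314 = 13816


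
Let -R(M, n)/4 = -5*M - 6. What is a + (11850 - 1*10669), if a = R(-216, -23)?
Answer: -3115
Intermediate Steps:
R(M, n) = 24 + 20*M (R(M, n) = -4*(-5*M - 6) = -4*(-6 - 5*M) = 24 + 20*M)
a = -4296 (a = 24 + 20*(-216) = 24 - 4320 = -4296)
a + (11850 - 1*10669) = -4296 + (11850 - 1*10669) = -4296 + (11850 - 10669) = -4296 + 1181 = -3115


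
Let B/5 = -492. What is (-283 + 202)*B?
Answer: 199260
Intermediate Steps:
B = -2460 (B = 5*(-492) = -2460)
(-283 + 202)*B = (-283 + 202)*(-2460) = -81*(-2460) = 199260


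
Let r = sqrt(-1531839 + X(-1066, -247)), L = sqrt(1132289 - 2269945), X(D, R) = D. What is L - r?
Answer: I*(-sqrt(1532905) + 2*sqrt(284414)) ≈ -171.5*I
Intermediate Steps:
L = 2*I*sqrt(284414) (L = sqrt(-1137656) = 2*I*sqrt(284414) ≈ 1066.6*I)
r = I*sqrt(1532905) (r = sqrt(-1531839 - 1066) = sqrt(-1532905) = I*sqrt(1532905) ≈ 1238.1*I)
L - r = 2*I*sqrt(284414) - I*sqrt(1532905) = -I*sqrt(1532905) + 2*I*sqrt(284414)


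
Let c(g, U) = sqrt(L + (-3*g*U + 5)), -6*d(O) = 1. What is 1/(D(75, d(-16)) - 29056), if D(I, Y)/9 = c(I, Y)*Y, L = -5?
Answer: -232448/6754008413 + 30*sqrt(6)/6754008413 ≈ -3.4405e-5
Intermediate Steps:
d(O) = -1/6 (d(O) = -1/6*1 = -1/6)
c(g, U) = sqrt(3)*sqrt(-U*g) (c(g, U) = sqrt(-5 + (-3*g*U + 5)) = sqrt(-5 + (-3*U*g + 5)) = sqrt(-5 + (5 - 3*U*g)) = sqrt(-3*U*g) = sqrt(3)*sqrt(-U*g))
D(I, Y) = 9*Y*sqrt(3)*sqrt(-I*Y) (D(I, Y) = 9*((sqrt(3)*sqrt(-Y*I))*Y) = 9*((sqrt(3)*sqrt(-I*Y))*Y) = 9*(Y*sqrt(3)*sqrt(-I*Y)) = 9*Y*sqrt(3)*sqrt(-I*Y))
1/(D(75, d(-16)) - 29056) = 1/(9*(-1/6)*sqrt(3)*sqrt(-1*75*(-1/6)) - 29056) = 1/(9*(-1/6)*sqrt(3)*sqrt(25/2) - 29056) = 1/(9*(-1/6)*sqrt(3)*(5*sqrt(2)/2) - 29056) = 1/(-15*sqrt(6)/4 - 29056) = 1/(-29056 - 15*sqrt(6)/4)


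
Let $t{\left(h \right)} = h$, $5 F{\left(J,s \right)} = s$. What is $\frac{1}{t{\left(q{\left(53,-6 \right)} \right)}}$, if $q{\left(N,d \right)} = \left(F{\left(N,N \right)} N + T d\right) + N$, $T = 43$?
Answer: $\frac{5}{1784} \approx 0.0028027$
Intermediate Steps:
$F{\left(J,s \right)} = \frac{s}{5}$
$q{\left(N,d \right)} = N + 43 d + \frac{N^{2}}{5}$ ($q{\left(N,d \right)} = \left(\frac{N}{5} N + 43 d\right) + N = \left(\frac{N^{2}}{5} + 43 d\right) + N = \left(43 d + \frac{N^{2}}{5}\right) + N = N + 43 d + \frac{N^{2}}{5}$)
$\frac{1}{t{\left(q{\left(53,-6 \right)} \right)}} = \frac{1}{53 + 43 \left(-6\right) + \frac{53^{2}}{5}} = \frac{1}{53 - 258 + \frac{1}{5} \cdot 2809} = \frac{1}{53 - 258 + \frac{2809}{5}} = \frac{1}{\frac{1784}{5}} = \frac{5}{1784}$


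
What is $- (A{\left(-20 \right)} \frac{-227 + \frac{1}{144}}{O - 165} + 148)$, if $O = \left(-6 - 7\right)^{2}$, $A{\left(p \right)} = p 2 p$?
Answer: $\frac{814511}{18} \approx 45251.0$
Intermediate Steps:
$A{\left(p \right)} = 2 p^{2}$ ($A{\left(p \right)} = 2 p p = 2 p^{2}$)
$O = 169$ ($O = \left(-13\right)^{2} = 169$)
$- (A{\left(-20 \right)} \frac{-227 + \frac{1}{144}}{O - 165} + 148) = - (2 \left(-20\right)^{2} \frac{-227 + \frac{1}{144}}{169 - 165} + 148) = - (2 \cdot 400 \frac{-227 + \frac{1}{144}}{4} + 148) = - (800 \left(\left(- \frac{32687}{144}\right) \frac{1}{4}\right) + 148) = - (800 \left(- \frac{32687}{576}\right) + 148) = - (- \frac{817175}{18} + 148) = \left(-1\right) \left(- \frac{814511}{18}\right) = \frac{814511}{18}$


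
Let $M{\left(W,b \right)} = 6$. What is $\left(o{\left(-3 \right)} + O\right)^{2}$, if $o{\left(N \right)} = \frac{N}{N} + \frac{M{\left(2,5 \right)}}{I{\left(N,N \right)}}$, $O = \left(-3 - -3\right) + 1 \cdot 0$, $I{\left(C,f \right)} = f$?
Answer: $1$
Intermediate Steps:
$O = 0$ ($O = \left(-3 + 3\right) + 0 = 0 + 0 = 0$)
$o{\left(N \right)} = 1 + \frac{6}{N}$ ($o{\left(N \right)} = \frac{N}{N} + \frac{6}{N} = 1 + \frac{6}{N}$)
$\left(o{\left(-3 \right)} + O\right)^{2} = \left(\frac{6 - 3}{-3} + 0\right)^{2} = \left(\left(- \frac{1}{3}\right) 3 + 0\right)^{2} = \left(-1 + 0\right)^{2} = \left(-1\right)^{2} = 1$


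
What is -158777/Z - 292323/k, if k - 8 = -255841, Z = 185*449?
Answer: -16338586246/21250768145 ≈ -0.76885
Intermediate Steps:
Z = 83065
k = -255833 (k = 8 - 255841 = -255833)
-158777/Z - 292323/k = -158777/83065 - 292323/(-255833) = -158777*1/83065 - 292323*(-1/255833) = -158777/83065 + 292323/255833 = -16338586246/21250768145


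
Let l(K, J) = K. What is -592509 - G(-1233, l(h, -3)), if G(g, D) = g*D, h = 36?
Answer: -548121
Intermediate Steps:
G(g, D) = D*g
-592509 - G(-1233, l(h, -3)) = -592509 - 36*(-1233) = -592509 - 1*(-44388) = -592509 + 44388 = -548121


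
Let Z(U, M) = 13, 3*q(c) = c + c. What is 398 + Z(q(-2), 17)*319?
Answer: 4545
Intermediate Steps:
q(c) = 2*c/3 (q(c) = (c + c)/3 = (2*c)/3 = 2*c/3)
398 + Z(q(-2), 17)*319 = 398 + 13*319 = 398 + 4147 = 4545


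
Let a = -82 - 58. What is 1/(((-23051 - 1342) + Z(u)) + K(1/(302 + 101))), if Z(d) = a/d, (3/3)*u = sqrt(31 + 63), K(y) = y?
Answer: -93098594849/2270952997333674 + 5684315*sqrt(94)/2270952997333674 ≈ -4.0971e-5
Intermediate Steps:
u = sqrt(94) (u = sqrt(31 + 63) = sqrt(94) ≈ 9.6954)
a = -140
Z(d) = -140/d
1/(((-23051 - 1342) + Z(u)) + K(1/(302 + 101))) = 1/(((-23051 - 1342) - 140*sqrt(94)/94) + 1/(302 + 101)) = 1/((-24393 - 70*sqrt(94)/47) + 1/403) = 1/(-9830378/403 - 70*sqrt(94)/47)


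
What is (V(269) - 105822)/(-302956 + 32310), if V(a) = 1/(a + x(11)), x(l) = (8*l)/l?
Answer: 29312693/74968942 ≈ 0.39100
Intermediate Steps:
x(l) = 8
V(a) = 1/(8 + a) (V(a) = 1/(a + 8) = 1/(8 + a))
(V(269) - 105822)/(-302956 + 32310) = (1/(8 + 269) - 105822)/(-302956 + 32310) = (1/277 - 105822)/(-270646) = (1/277 - 105822)*(-1/270646) = -29312693/277*(-1/270646) = 29312693/74968942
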